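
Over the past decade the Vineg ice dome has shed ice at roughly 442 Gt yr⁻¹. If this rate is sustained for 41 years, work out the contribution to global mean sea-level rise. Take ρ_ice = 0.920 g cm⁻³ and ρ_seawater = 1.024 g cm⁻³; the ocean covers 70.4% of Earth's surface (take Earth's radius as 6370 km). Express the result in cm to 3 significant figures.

≈ 4.93 cm

Total mass lost = 442 Gt/yr × 41 yr = 1.812×10^4 Gt = 1.812×10^16 kg.
ρ_w = 1.024 g cm⁻³ = 1024 kg m⁻³, so water volume = 1.812×10^16 / 1024 = 1.770×10^13 m³.
Δh = 1.770×10^13 / 3.59×10^14 = 0.0493 m = 4.93 cm.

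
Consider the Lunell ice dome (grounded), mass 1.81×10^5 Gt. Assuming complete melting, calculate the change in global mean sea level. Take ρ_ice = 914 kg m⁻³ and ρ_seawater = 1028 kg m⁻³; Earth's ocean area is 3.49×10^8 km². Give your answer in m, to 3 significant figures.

Lunell: 1.81×10^5 Gt = 1.810×10^17 kg; dividing by ρ_w = 1028 kg m⁻³ gives 1.761×10^14 m³ of water.
Spread over 3.49×10^14 m² of ocean, Δh = 1.761×10^14 / 3.49×10^14 = 0.504 m.

≈ 0.504 m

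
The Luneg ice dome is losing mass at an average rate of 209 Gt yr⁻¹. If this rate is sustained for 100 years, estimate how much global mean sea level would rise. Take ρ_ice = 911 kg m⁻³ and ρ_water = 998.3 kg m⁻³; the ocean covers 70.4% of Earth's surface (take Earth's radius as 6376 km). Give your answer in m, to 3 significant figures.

Total mass lost = 209 Gt/yr × 100 yr = 2.090×10^4 Gt = 2.090×10^16 kg.
ρ_w = 998.3 kg m⁻³, so water volume = 2.090×10^16 / 998.3 = 2.094×10^13 m³.
Δh = 2.094×10^13 / 3.60×10^14 = 0.0582 m.

≈ 0.0582 m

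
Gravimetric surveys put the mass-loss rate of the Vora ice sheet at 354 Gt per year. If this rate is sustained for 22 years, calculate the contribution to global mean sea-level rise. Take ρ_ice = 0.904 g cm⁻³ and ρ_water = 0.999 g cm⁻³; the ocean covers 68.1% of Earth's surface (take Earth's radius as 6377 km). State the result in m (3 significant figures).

Total mass lost = 354 Gt/yr × 22 yr = 7788 Gt = 7.788×10^15 kg.
ρ_w = 0.999 g cm⁻³ = 999 kg m⁻³, so water volume = 7.788×10^15 / 999 = 7.796×10^12 m³.
Δh = 7.796×10^12 / 3.48×10^14 = 0.0224 m.

≈ 0.0224 m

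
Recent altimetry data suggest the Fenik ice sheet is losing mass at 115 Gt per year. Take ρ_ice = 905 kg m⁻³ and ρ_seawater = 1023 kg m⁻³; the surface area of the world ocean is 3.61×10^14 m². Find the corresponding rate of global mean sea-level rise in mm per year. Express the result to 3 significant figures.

ρ_w = 1023 kg m⁻³. Annual water volume added = 115 Gt / ρ_w = 1.150×10^14 kg / 1023 kg m⁻³ = 1.124×10^11 m³.
Δh per year = 1.124×10^11 / 3.61×10^14 = 3.11×10^-4 m = 0.311 mm.

≈ 0.311 mm/yr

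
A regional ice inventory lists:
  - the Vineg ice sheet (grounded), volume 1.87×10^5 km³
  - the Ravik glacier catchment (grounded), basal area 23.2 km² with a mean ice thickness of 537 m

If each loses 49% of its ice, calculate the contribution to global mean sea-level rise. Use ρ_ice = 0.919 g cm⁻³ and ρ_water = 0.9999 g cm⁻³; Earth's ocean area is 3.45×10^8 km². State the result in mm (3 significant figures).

Vineg: 0.49 × 1.87×10^5 km³ × (919/999.9) = 8.422×10^4 km³ of water.
Ravik: ice volume = 23.2 km² × 537 m = 12.46 km³; 0.49 × 12.46 × (919/999.9) = 5.611 km³ of water.
Total added water ≈ 8.422×10^13 m³ over 3.45×10^14 m² → Δh = 0.244 m = 244 mm.

≈ 244 mm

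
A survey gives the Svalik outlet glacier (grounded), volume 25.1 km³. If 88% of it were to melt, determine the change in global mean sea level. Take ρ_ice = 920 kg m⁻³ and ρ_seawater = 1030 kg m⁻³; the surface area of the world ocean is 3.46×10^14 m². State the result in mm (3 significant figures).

≈ 0.0570 mm

Svalik: 0.88 × 25.1 km³ × (920/1030) = 19.73 km³ of water.
Spread over 3.46×10^14 m² of ocean, Δh = 1.973×10^10 / 3.46×10^14 = 5.70×10^-5 m = 0.0570 mm.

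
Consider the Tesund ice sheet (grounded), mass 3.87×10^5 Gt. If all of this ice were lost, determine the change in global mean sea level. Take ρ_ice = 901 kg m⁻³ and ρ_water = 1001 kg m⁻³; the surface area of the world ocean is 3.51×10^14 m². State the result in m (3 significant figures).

≈ 1.10 m

Tesund: 3.87×10^5 Gt = 3.870×10^17 kg; dividing by ρ_w = 1001 kg m⁻³ gives 3.866×10^14 m³ of water.
Spread over 3.51×10^14 m² of ocean, Δh = 3.866×10^14 / 3.51×10^14 = 1.10 m.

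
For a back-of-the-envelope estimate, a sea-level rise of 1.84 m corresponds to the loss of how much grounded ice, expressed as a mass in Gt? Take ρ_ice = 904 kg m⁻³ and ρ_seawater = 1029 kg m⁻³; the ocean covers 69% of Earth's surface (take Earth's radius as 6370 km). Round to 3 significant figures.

Required water volume = Δh × A = 1.84 m × 3.52×10^14 m² = 6.474×10^14 m³.
ρ_w = 1029 kg m⁻³, so the mass of water = 6.474×10^14 m³ × 1029 kg m⁻³ = 6.661×10^17 kg = 6.66×10^5 Gt (and the same mass of ice, by conservation).

≈ 6.66×10^5 Gt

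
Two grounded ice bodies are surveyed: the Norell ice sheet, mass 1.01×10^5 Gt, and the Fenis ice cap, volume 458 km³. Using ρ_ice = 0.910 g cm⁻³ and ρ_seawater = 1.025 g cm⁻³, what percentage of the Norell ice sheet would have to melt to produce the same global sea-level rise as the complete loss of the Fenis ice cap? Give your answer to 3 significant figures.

Equal sea-level rise means equal mass of meltwater, i.e. equal mass of ice lost.
Ice mass of Fenis: 4.168×10^14 kg; ice mass of Norell: 1.010×10^17 kg.
Fraction required = 4.168×10^14 / 1.010×10^17 = 4.13×10^-3 → 0.413 %.

≈ 0.413 %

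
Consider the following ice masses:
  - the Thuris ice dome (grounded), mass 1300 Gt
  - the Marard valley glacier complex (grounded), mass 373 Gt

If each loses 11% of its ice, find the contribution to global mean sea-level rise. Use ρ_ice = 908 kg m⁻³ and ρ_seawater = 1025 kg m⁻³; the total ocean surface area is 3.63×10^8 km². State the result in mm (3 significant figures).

≈ 0.495 mm

Thuris: 0.11 × 1300 Gt = 1.430×10^14 kg; dividing by ρ_w = 1025 kg m⁻³ gives 1.395×10^11 m³ of water.
Marard: 0.11 × 373 Gt = 4.103×10^13 kg; dividing by ρ_w = 1025 kg m⁻³ gives 4.003×10^10 m³ of water.
Total added water ≈ 1.795×10^11 m³ over 3.63×10^14 m² → Δh = 4.95×10^-4 m = 0.495 mm.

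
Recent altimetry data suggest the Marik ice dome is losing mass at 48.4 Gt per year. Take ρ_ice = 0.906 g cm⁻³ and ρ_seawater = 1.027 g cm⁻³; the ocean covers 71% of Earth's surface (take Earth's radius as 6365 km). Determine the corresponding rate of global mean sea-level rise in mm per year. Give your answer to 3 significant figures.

ρ_w = 1.027 g cm⁻³ = 1027 kg m⁻³. Annual water volume added = 48.4 Gt / ρ_w = 4.840×10^13 kg / 1027 kg m⁻³ = 4.713×10^10 m³.
Δh per year = 4.713×10^10 / 3.61×10^14 = 1.30×10^-4 m = 0.130 mm.

≈ 0.130 mm/yr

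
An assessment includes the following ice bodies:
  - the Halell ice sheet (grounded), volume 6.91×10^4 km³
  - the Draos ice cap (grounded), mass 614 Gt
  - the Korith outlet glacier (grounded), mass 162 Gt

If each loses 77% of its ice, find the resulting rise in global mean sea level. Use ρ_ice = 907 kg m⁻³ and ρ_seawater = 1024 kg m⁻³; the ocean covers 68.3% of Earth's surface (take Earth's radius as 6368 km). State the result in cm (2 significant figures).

Halell: 0.77 × 6.91×10^4 km³ × (907/1024) = 4.713×10^4 km³ of water.
Draos: 0.77 × 614 Gt = 4.728×10^14 kg; dividing by ρ_w = 1024 kg m⁻³ gives 4.617×10^11 m³ of water.
Korith: 0.77 × 162 Gt = 1.247×10^14 kg; dividing by ρ_w = 1024 kg m⁻³ gives 1.218×10^11 m³ of water.
Total added water ≈ 4.771×10^13 m³ over 3.48×10^14 m² → Δh = 0.137 m = 14 cm.

≈ 14 cm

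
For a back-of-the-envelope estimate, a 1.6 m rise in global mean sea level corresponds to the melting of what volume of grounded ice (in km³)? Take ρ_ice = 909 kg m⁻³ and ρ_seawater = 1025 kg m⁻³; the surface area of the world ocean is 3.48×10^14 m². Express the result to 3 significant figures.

≈ 6.28×10^5 km³

Required water volume = Δh × A = 1.6 m × 3.48×10^14 m² = 5.568×10^14 m³ = 5.568×10^5 km³.
Ice volume = water volume × ρ_w/ρ_ice = 5.568×10^5 × 1025/909 = 6.28×10^5 km³.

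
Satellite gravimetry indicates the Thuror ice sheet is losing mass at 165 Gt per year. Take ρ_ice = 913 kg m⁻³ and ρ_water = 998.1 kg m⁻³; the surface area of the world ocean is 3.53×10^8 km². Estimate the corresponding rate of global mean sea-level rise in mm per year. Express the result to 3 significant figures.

ρ_w = 998.1 kg m⁻³. Annual water volume added = 165 Gt / ρ_w = 1.650×10^14 kg / 998.1 kg m⁻³ = 1.653×10^11 m³.
Δh per year = 1.653×10^11 / 3.53×10^14 = 4.68×10^-4 m = 0.468 mm.

≈ 0.468 mm/yr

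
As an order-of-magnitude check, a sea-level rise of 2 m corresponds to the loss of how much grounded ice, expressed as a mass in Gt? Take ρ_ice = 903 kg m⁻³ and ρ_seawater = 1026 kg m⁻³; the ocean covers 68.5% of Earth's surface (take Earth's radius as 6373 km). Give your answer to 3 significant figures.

Required water volume = Δh × A = 2 m × 3.50×10^14 m² = 6.992×10^14 m³.
ρ_w = 1026 kg m⁻³, so the mass of water = 6.992×10^14 m³ × 1026 kg m⁻³ = 7.174×10^17 kg = 7.17×10^5 Gt (and the same mass of ice, by conservation).

≈ 7.17×10^5 Gt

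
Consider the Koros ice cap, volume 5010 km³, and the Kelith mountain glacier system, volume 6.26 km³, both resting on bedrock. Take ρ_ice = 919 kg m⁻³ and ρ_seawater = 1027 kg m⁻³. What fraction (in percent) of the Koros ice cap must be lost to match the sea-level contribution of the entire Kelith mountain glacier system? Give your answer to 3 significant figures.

≈ 0.125 %

Equal sea-level rise means equal mass of meltwater, i.e. equal mass of ice lost.
Ice mass of Kelith: 5.753×10^12 kg; ice mass of Koros: 4.604×10^15 kg.
Fraction required = 5.753×10^12 / 4.604×10^15 = 1.25×10^-3 → 0.125 %.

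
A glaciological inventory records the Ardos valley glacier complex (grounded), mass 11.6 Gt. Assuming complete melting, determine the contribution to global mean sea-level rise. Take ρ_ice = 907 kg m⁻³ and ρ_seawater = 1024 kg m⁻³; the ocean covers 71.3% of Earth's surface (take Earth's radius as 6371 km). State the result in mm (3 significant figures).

≈ 0.0311 mm

Ardos: 11.6 Gt = 1.160×10^13 kg; dividing by ρ_w = 1024 kg m⁻³ gives 1.133×10^10 m³ of water.
Spread over 3.64×10^14 m² of ocean, Δh = 1.133×10^10 / 3.64×10^14 = 3.11×10^-5 m = 0.0311 mm.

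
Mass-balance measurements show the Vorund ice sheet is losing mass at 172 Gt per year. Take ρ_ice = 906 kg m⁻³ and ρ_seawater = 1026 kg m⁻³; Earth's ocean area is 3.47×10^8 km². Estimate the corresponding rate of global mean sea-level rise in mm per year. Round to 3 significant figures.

≈ 0.483 mm/yr

ρ_w = 1026 kg m⁻³. Annual water volume added = 172 Gt / ρ_w = 1.720×10^14 kg / 1026 kg m⁻³ = 1.676×10^11 m³.
Δh per year = 1.676×10^11 / 3.47×10^14 = 4.83×10^-4 m = 0.483 mm.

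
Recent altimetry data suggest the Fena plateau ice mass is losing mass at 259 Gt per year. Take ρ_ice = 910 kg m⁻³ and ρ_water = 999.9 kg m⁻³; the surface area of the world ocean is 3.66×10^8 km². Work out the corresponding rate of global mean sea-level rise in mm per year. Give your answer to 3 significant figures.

ρ_w = 999.9 kg m⁻³. Annual water volume added = 259 Gt / ρ_w = 2.590×10^14 kg / 999.9 kg m⁻³ = 2.590×10^11 m³.
Δh per year = 2.590×10^11 / 3.66×10^14 = 7.08×10^-4 m = 0.708 mm.

≈ 0.708 mm/yr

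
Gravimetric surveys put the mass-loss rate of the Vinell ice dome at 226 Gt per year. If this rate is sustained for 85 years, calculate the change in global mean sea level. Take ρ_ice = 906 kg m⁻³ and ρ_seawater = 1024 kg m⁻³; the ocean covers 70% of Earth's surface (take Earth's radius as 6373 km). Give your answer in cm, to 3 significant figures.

≈ 5.25 cm

Total mass lost = 226 Gt/yr × 85 yr = 1.921×10^4 Gt = 1.921×10^16 kg.
ρ_w = 1024 kg m⁻³, so water volume = 1.921×10^16 / 1024 = 1.876×10^13 m³.
Δh = 1.876×10^13 / 3.57×10^14 = 0.0525 m = 5.25 cm.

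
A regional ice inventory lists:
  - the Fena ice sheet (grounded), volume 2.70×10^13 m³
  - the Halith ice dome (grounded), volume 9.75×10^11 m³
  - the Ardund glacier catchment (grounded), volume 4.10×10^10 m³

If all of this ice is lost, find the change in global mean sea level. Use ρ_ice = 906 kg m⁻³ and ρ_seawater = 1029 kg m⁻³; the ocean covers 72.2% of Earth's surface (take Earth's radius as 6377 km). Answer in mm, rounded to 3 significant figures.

≈ 66.9 mm

Fena: 2.70×10^13 m³ × (906/1029) = 2.377×10^13 m³ of water.
Halith: 9.75×10^11 m³ × (906/1029) = 8.585×10^11 m³ of water.
Ardund: 4.10×10^10 m³ × (906/1029) = 3.610×10^10 m³ of water.
Total added water ≈ 2.467×10^13 m³ over 3.69×10^14 m² → Δh = 0.0669 m = 66.9 mm.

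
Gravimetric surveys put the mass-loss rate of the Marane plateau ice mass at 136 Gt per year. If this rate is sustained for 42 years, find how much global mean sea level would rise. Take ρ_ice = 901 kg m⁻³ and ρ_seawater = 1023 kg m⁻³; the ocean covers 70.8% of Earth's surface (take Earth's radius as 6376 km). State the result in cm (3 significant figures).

≈ 1.54 cm

Total mass lost = 136 Gt/yr × 42 yr = 5712 Gt = 5.712×10^15 kg.
ρ_w = 1023 kg m⁻³, so water volume = 5.712×10^15 / 1023 = 5.584×10^12 m³.
Δh = 5.584×10^12 / 3.62×10^14 = 0.0154 m = 1.54 cm.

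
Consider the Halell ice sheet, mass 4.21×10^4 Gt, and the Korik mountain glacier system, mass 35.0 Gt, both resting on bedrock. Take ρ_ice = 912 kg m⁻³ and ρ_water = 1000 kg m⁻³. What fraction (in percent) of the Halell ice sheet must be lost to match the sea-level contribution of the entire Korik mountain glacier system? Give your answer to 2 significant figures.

Equal sea-level rise means equal mass of meltwater, i.e. equal mass of ice lost.
Ice mass of Korik: 3.500×10^13 kg; ice mass of Halell: 4.210×10^16 kg.
Fraction required = 3.500×10^13 / 4.210×10^16 = 8.31×10^-4 → 0.083 %.

≈ 0.083 %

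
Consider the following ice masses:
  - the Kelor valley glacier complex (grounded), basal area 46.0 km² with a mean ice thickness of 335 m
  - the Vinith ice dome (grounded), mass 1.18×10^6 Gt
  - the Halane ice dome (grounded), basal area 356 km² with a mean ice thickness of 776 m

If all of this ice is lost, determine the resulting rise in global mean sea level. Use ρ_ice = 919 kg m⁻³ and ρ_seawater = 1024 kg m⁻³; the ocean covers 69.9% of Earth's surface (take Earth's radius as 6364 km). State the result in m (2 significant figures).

≈ 3.2 m

Kelor: ice volume = 46.0 km² × 335 m = 15.41 km³; 15.41 × (919/1024) = 13.83 km³ of water.
Vinith: 1.18×10^6 Gt = 1.180×10^18 kg; dividing by ρ_w = 1024 kg m⁻³ gives 1.152×10^15 m³ of water.
Halane: ice volume = 356 km² × 776 m = 276.3 km³; 276.3 × (919/1024) = 247.9 km³ of water.
Total added water ≈ 1.153×10^15 m³ over 3.56×10^14 m² → Δh = 3.24 m.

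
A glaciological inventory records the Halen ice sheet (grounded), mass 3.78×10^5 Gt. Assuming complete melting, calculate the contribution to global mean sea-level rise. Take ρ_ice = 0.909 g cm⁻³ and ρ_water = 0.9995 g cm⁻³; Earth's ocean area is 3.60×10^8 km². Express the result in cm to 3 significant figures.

Halen: 3.78×10^5 Gt = 3.780×10^17 kg; dividing by ρ_w = 0.9995 g cm⁻³ = 999.5 kg m⁻³ gives 3.782×10^14 m³ of water.
Spread over 3.60×10^14 m² of ocean, Δh = 3.782×10^14 / 3.60×10^14 = 1.05 m = 105 cm.

≈ 105 cm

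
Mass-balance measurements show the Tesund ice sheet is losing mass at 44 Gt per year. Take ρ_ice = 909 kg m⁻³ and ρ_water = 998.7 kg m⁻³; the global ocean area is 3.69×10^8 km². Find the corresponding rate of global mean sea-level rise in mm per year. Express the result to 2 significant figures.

≈ 0.12 mm/yr

ρ_w = 998.7 kg m⁻³. Annual water volume added = 44 Gt / ρ_w = 4.400×10^13 kg / 998.7 kg m⁻³ = 4.406×10^10 m³.
Δh per year = 4.406×10^10 / 3.69×10^14 = 1.19×10^-4 m = 0.12 mm.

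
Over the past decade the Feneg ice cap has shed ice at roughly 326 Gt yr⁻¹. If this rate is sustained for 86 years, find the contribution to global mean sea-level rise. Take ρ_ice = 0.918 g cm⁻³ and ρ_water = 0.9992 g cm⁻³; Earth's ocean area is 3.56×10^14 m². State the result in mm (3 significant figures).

Total mass lost = 326 Gt/yr × 86 yr = 2.804×10^4 Gt = 2.804×10^16 kg.
ρ_w = 0.9992 g cm⁻³ = 999.2 kg m⁻³, so water volume = 2.804×10^16 / 999.2 = 2.806×10^13 m³.
Δh = 2.806×10^13 / 3.56×10^14 = 0.0788 m = 78.8 mm.

≈ 78.8 mm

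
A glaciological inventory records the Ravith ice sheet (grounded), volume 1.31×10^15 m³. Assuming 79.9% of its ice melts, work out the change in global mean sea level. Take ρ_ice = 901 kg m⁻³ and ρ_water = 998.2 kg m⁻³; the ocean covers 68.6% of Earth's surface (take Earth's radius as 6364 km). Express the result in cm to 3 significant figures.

≈ 271 cm

Ravith: 0.799 × 1.31×10^15 m³ × (901/998.2) = 9.448×10^14 m³ of water.
Spread over 3.49×10^14 m² of ocean, Δh = 9.448×10^14 / 3.49×10^14 = 2.71 m = 271 cm.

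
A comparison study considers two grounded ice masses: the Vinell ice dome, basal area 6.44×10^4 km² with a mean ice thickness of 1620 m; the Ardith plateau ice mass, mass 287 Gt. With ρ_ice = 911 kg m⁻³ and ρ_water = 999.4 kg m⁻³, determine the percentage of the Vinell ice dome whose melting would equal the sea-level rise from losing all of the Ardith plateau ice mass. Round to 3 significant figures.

≈ 0.302 %

Equal sea-level rise means equal mass of meltwater, i.e. equal mass of ice lost.
Ice mass of Ardith: 2.870×10^14 kg; ice mass of Vinell: 9.504×10^16 kg.
Fraction required = 2.870×10^14 / 9.504×10^16 = 3.02×10^-3 → 0.302 %.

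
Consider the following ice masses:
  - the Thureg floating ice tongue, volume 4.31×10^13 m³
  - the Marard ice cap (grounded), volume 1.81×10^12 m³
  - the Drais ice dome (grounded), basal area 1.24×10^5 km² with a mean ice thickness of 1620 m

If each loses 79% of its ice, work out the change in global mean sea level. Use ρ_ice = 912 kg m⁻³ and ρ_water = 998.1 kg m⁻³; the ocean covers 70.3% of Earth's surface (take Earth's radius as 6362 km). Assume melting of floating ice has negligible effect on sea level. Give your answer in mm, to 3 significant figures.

The Thureg floating ice tongue is floating and already displaces its own weight of water, so its melt adds essentially nothing to sea level.
Marard: 0.79 × 1.81×10^12 m³ × (912/998.1) = 1.307×10^12 m³ of water.
Drais: ice volume = 1.24×10^5 km² × 1620 m = 2.009×10^5 km³; 0.79 × 2.009×10^5 × (912/998.1) = 1.450×10^5 km³ of water.
Total added water ≈ 1.463×10^14 m³ over 3.58×10^14 m² → Δh = 0.409 m = 409 mm.

≈ 409 mm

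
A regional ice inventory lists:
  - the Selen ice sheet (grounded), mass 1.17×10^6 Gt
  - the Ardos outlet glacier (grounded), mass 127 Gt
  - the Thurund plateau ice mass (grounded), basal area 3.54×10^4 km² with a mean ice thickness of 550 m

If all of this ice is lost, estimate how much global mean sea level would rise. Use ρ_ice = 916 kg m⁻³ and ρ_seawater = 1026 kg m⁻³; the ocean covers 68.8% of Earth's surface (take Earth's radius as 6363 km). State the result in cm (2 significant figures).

≈ 330 cm

Selen: 1.17×10^6 Gt = 1.170×10^18 kg; dividing by ρ_w = 1026 kg m⁻³ gives 1.140×10^15 m³ of water.
Ardos: 127 Gt = 1.270×10^14 kg; dividing by ρ_w = 1026 kg m⁻³ gives 1.238×10^11 m³ of water.
Thurund: ice volume = 3.54×10^4 km² × 550 m = 1.947×10^4 km³; 1.947×10^4 × (916/1026) = 1.738×10^4 km³ of water.
Total added water ≈ 1.158×10^15 m³ over 3.50×10^14 m² → Δh = 3.31 m = 330 cm.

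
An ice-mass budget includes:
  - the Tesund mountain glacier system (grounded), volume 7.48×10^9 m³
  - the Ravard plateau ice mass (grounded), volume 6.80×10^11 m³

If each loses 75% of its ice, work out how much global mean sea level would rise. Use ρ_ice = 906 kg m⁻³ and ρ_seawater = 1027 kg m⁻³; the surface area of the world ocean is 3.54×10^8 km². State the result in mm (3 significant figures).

Tesund: 0.75 × 7.48×10^9 m³ × (906/1027) = 4.949×10^9 m³ of water.
Ravard: 0.75 × 6.80×10^11 m³ × (906/1027) = 4.499×10^11 m³ of water.
Total added water ≈ 4.549×10^11 m³ over 3.54×10^14 m² → Δh = 1.28×10^-3 m = 1.28 mm.

≈ 1.28 mm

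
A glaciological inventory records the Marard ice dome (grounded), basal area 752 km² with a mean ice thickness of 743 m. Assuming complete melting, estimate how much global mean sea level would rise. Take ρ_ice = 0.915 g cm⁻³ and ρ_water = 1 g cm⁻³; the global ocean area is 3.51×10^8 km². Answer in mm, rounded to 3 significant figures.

≈ 1.46 mm

Marard: ice volume = 752 km² × 743 m = 558.7 km³; 558.7 × (915/1000) = 511.2 km³ of water.
Spread over 3.51×10^14 m² of ocean, Δh = 5.112×10^11 / 3.51×10^14 = 1.46×10^-3 m = 1.46 mm.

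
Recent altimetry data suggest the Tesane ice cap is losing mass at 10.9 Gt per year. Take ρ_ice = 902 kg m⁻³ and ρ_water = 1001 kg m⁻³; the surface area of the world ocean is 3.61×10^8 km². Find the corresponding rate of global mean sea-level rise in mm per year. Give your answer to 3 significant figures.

≈ 0.0302 mm/yr

ρ_w = 1001 kg m⁻³. Annual water volume added = 10.9 Gt / ρ_w = 1.090×10^13 kg / 1001 kg m⁻³ = 1.089×10^10 m³.
Δh per year = 1.089×10^10 / 3.61×10^14 = 3.02×10^-5 m = 0.0302 mm.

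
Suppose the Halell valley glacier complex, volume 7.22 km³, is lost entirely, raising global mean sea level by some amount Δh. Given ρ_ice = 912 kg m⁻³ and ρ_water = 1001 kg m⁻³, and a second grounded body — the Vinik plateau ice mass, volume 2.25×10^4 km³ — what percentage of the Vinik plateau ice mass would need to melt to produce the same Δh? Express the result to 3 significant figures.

≈ 0.0321 %

Equal sea-level rise means equal mass of meltwater, i.e. equal mass of ice lost.
Ice mass of Halell: 6.585×10^12 kg; ice mass of Vinik: 2.052×10^16 kg.
Fraction required = 6.585×10^12 / 2.052×10^16 = 3.21×10^-4 → 0.0321 %.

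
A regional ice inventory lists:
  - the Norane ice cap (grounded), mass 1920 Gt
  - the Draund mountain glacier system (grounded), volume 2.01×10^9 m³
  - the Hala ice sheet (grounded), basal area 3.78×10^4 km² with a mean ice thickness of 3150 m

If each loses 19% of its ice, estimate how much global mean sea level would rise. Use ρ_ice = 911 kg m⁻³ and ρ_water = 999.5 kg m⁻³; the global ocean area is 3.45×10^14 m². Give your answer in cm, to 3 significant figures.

Norane: 0.19 × 1920 Gt = 3.648×10^14 kg; dividing by ρ_w = 999.5 kg m⁻³ gives 3.650×10^11 m³ of water.
Draund: 0.19 × 2.01×10^9 m³ × (911/999.5) = 3.481×10^8 m³ of water.
Hala: ice volume = 3.78×10^4 km² × 3150 m = 1.191×10^5 km³; 0.19 × 1.191×10^5 × (911/999.5) = 2.062×10^4 km³ of water.
Total added water ≈ 2.099×10^13 m³ over 3.45×10^14 m² → Δh = 0.0608 m = 6.08 cm.

≈ 6.08 cm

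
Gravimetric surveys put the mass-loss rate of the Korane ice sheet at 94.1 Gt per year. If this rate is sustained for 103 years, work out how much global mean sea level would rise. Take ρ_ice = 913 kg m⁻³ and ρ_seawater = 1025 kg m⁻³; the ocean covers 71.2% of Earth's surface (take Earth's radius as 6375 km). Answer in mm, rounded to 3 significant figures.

Total mass lost = 94.1 Gt/yr × 103 yr = 9692 Gt = 9.692×10^15 kg.
ρ_w = 1025 kg m⁻³, so water volume = 9.692×10^15 / 1025 = 9.456×10^12 m³.
Δh = 9.456×10^12 / 3.64×10^14 = 0.0260 m = 26.0 mm.

≈ 26.0 mm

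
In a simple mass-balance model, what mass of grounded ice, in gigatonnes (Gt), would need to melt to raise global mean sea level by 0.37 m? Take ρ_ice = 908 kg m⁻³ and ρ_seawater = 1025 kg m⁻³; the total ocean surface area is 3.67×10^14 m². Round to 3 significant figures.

≈ 1.39×10^5 Gt

Required water volume = Δh × A = 0.37 m × 3.67×10^14 m² = 1.358×10^14 m³.
ρ_w = 1025 kg m⁻³, so the mass of water = 1.358×10^14 m³ × 1025 kg m⁻³ = 1.392×10^17 kg = 1.39×10^5 Gt (and the same mass of ice, by conservation).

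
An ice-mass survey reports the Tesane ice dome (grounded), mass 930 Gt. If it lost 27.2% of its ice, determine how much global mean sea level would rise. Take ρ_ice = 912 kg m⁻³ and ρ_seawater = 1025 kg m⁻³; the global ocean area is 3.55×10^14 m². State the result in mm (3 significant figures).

Tesane: 0.272 × 930 Gt = 2.530×10^14 kg; dividing by ρ_w = 1025 kg m⁻³ gives 2.468×10^11 m³ of water.
Spread over 3.55×10^14 m² of ocean, Δh = 2.468×10^11 / 3.55×10^14 = 6.95×10^-4 m = 0.695 mm.

≈ 0.695 mm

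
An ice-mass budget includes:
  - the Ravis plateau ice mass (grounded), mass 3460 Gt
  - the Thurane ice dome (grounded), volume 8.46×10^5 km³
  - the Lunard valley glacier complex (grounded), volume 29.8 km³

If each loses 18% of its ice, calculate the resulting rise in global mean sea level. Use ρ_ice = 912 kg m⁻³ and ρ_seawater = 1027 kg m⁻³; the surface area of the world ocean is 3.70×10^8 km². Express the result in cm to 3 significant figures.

Ravis: 0.18 × 3460 Gt = 6.228×10^14 kg; dividing by ρ_w = 1027 kg m⁻³ gives 6.064×10^11 m³ of water.
Thurane: 0.18 × 8.46×10^5 km³ × (912/1027) = 1.352×10^5 km³ of water.
Lunard: 0.18 × 29.8 km³ × (912/1027) = 4.763 km³ of water.
Total added water ≈ 1.358×10^14 m³ over 3.70×10^14 m² → Δh = 0.367 m = 36.7 cm.

≈ 36.7 cm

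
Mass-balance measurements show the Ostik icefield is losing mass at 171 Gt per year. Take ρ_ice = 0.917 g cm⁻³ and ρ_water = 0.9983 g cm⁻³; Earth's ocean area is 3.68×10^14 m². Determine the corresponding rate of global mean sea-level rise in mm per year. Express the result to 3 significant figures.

≈ 0.465 mm/yr

ρ_w = 0.9983 g cm⁻³ = 998.3 kg m⁻³. Annual water volume added = 171 Gt / ρ_w = 1.710×10^14 kg / 998.3 kg m⁻³ = 1.713×10^11 m³.
Δh per year = 1.713×10^11 / 3.68×10^14 = 4.65×10^-4 m = 0.465 mm.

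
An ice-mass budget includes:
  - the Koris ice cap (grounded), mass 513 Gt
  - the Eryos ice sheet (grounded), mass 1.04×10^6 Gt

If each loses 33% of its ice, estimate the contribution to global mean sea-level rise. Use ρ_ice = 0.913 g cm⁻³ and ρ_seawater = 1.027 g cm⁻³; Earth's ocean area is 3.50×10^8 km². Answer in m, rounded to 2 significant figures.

Koris: 0.33 × 513 Gt = 1.693×10^14 kg; dividing by ρ_w = 1.027 g cm⁻³ = 1027 kg m⁻³ gives 1.648×10^11 m³ of water.
Eryos: 0.33 × 1.04×10^6 Gt = 3.432×10^17 kg; dividing by ρ_w = 1027 kg m⁻³ gives 3.342×10^14 m³ of water.
Total added water ≈ 3.343×10^14 m³ over 3.50×10^14 m² → Δh = 0.955 m.

≈ 0.96 m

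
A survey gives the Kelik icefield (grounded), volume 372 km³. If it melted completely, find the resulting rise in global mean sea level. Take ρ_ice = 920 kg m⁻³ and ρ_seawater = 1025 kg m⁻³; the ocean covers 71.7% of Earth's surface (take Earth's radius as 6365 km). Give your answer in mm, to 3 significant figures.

Kelik: 372 km³ × (920/1025) = 333.9 km³ of water.
Spread over 3.65×10^14 m² of ocean, Δh = 3.339×10^11 / 3.65×10^14 = 9.15×10^-4 m = 0.915 mm.

≈ 0.915 mm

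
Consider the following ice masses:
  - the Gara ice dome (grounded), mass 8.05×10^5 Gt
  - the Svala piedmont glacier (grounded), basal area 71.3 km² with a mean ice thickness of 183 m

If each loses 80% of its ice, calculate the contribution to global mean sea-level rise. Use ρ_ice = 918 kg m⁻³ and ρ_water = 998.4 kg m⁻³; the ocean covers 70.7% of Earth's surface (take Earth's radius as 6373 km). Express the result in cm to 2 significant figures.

Gara: 0.8 × 8.05×10^5 Gt = 6.440×10^17 kg; dividing by ρ_w = 998.4 kg m⁻³ gives 6.450×10^14 m³ of water.
Svala: ice volume = 71.3 km² × 183 m = 13.05 km³; 0.8 × 13.05 × (918/998.4) = 9.598 km³ of water.
Total added water ≈ 6.450×10^14 m³ over 3.61×10^14 m² → Δh = 1.79 m = 180 cm.

≈ 180 cm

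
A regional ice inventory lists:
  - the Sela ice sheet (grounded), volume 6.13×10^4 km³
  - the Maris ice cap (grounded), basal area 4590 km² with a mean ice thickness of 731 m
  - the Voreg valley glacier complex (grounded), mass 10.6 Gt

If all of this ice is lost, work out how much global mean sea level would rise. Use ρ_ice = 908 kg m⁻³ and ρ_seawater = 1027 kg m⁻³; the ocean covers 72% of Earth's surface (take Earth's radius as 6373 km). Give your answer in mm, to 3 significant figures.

≈ 156 mm

Sela: 6.13×10^4 km³ × (908/1027) = 5.420×10^4 km³ of water.
Maris: ice volume = 4590 km² × 731 m = 3355 km³; 3355 × (908/1027) = 2967 km³ of water.
Voreg: 10.6 Gt = 1.060×10^13 kg; dividing by ρ_w = 1027 kg m⁻³ gives 1.032×10^10 m³ of water.
Total added water ≈ 5.717×10^13 m³ over 3.67×10^14 m² → Δh = 0.156 m = 156 mm.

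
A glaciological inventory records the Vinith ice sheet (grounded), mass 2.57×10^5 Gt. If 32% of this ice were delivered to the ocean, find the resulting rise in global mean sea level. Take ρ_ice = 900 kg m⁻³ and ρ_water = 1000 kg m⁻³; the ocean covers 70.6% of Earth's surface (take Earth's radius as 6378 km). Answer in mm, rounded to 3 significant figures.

≈ 228 mm

Vinith: 0.32 × 2.57×10^5 Gt = 8.224×10^16 kg; dividing by ρ_w = 1000 kg m⁻³ gives 8.224×10^13 m³ of water.
Spread over 3.61×10^14 m² of ocean, Δh = 8.224×10^13 / 3.61×10^14 = 0.228 m = 228 mm.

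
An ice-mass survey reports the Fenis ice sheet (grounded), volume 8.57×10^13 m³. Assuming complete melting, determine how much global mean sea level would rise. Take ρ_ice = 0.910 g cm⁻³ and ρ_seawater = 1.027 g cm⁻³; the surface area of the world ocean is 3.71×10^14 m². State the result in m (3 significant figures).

≈ 0.205 m

Fenis: 8.57×10^13 m³ × (910/1027) = 7.594×10^13 m³ of water.
Spread over 3.71×10^14 m² of ocean, Δh = 7.594×10^13 / 3.71×10^14 = 0.205 m.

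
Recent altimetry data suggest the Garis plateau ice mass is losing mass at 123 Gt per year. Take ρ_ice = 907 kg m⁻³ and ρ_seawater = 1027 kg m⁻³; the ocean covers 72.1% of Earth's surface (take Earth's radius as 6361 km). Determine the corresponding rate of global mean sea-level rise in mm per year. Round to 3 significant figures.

≈ 0.327 mm/yr

ρ_w = 1027 kg m⁻³. Annual water volume added = 123 Gt / ρ_w = 1.230×10^14 kg / 1027 kg m⁻³ = 1.198×10^11 m³.
Δh per year = 1.198×10^11 / 3.67×10^14 = 3.27×10^-4 m = 0.327 mm.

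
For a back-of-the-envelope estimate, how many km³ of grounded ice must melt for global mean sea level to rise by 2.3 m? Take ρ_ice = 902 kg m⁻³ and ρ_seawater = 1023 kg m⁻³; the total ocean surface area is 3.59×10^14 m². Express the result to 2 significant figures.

≈ 9.4×10^5 km³

Required water volume = Δh × A = 2.3 m × 3.59×10^14 m² = 8.257×10^14 m³ = 8.257×10^5 km³.
Ice volume = water volume × ρ_w/ρ_ice = 8.257×10^5 × 1023/902 = 9.4×10^5 km³.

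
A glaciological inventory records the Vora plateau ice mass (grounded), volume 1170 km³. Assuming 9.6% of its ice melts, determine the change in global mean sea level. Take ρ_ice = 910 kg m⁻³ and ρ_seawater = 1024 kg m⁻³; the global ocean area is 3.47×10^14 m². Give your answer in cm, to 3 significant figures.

≈ 0.0288 cm

Vora: 0.096 × 1170 km³ × (910/1024) = 99.82 km³ of water.
Spread over 3.47×10^14 m² of ocean, Δh = 9.982×10^10 / 3.47×10^14 = 2.88×10^-4 m = 0.0288 cm.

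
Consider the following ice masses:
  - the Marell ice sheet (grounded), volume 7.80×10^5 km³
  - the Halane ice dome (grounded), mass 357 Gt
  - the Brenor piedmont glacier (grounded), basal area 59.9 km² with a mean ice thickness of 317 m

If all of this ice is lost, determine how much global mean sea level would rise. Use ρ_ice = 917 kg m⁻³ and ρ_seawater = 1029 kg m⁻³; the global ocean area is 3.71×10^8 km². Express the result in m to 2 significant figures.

Marell: 7.80×10^5 km³ × (917/1029) = 6.951×10^5 km³ of water.
Halane: 357 Gt = 3.570×10^14 kg; dividing by ρ_w = 1029 kg m⁻³ gives 3.469×10^11 m³ of water.
Brenor: ice volume = 59.9 km² × 317 m = 18.99 km³; 18.99 × (917/1029) = 16.92 km³ of water.
Total added water ≈ 6.955×10^14 m³ over 3.71×10^14 m² → Δh = 1.87 m.

≈ 1.9 m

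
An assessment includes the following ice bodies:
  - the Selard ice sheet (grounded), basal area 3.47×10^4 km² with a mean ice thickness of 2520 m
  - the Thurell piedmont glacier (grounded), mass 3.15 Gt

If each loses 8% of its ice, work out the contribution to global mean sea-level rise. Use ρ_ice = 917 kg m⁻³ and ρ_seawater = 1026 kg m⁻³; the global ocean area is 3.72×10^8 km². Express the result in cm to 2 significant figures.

Selard: ice volume = 3.47×10^4 km² × 2520 m = 8.744×10^4 km³; 0.08 × 8.744×10^4 × (917/1026) = 6252 km³ of water.
Thurell: 0.08 × 3.15 Gt = 2.520×10^11 kg; dividing by ρ_w = 1026 kg m⁻³ gives 2.456×10^8 m³ of water.
Total added water ≈ 6.253×10^12 m³ over 3.72×10^14 m² → Δh = 0.0168 m = 1.7 cm.

≈ 1.7 cm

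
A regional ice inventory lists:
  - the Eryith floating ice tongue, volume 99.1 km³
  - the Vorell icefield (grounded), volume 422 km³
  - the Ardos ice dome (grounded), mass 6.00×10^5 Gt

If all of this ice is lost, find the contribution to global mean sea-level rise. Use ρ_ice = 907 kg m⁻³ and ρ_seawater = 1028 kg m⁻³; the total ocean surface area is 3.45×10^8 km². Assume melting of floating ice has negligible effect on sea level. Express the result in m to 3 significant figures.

≈ 1.69 m

The Eryith floating ice tongue is floating and already displaces its own weight of water, so its melt adds essentially nothing to sea level.
Vorell: 422 km³ × (907/1028) = 372.3 km³ of water.
Ardos: 6.00×10^5 Gt = 6.000×10^17 kg; dividing by ρ_w = 1028 kg m⁻³ gives 5.837×10^14 m³ of water.
Total added water ≈ 5.840×10^14 m³ over 3.45×10^14 m² → Δh = 1.69 m.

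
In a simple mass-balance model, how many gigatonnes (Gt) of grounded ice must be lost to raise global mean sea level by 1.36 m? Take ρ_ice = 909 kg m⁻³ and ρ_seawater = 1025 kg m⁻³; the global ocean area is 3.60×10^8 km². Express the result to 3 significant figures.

≈ 5.02×10^5 Gt

Required water volume = Δh × A = 1.36 m × 3.60×10^14 m² = 4.896×10^14 m³.
ρ_w = 1025 kg m⁻³, so the mass of water = 4.896×10^14 m³ × 1025 kg m⁻³ = 5.018×10^17 kg = 5.02×10^5 Gt (and the same mass of ice, by conservation).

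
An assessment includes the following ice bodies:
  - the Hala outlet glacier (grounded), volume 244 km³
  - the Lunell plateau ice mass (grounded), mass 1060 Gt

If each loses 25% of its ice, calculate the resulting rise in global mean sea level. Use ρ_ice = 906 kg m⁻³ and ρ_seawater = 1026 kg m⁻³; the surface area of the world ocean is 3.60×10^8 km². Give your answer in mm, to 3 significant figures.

Hala: 0.25 × 244 km³ × (906/1026) = 53.87 km³ of water.
Lunell: 0.25 × 1060 Gt = 2.650×10^14 kg; dividing by ρ_w = 1026 kg m⁻³ gives 2.583×10^11 m³ of water.
Total added water ≈ 3.122×10^11 m³ over 3.60×10^14 m² → Δh = 8.67×10^-4 m = 0.867 mm.

≈ 0.867 mm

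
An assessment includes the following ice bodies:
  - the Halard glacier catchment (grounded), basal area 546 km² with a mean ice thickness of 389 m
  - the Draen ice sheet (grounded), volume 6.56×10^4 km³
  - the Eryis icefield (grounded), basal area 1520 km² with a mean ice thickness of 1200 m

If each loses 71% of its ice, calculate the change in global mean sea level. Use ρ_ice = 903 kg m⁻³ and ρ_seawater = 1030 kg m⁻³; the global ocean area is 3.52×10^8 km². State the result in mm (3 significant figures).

Halard: ice volume = 546 km² × 389 m = 212.4 km³; 0.71 × 212.4 × (903/1030) = 132.2 km³ of water.
Draen: 0.71 × 6.56×10^4 km³ × (903/1030) = 4.083×10^4 km³ of water.
Eryis: ice volume = 1520 km² × 1200 m = 1824 km³; 0.71 × 1824 × (903/1030) = 1135 km³ of water.
Total added water ≈ 4.210×10^13 m³ over 3.52×10^14 m² → Δh = 0.120 m = 120 mm.

≈ 120 mm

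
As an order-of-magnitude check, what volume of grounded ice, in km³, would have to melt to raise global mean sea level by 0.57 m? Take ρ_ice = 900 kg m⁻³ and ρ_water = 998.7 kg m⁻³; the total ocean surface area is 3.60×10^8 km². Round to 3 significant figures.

Required water volume = Δh × A = 0.57 m × 3.60×10^14 m² = 2.052×10^14 m³ = 2.052×10^5 km³.
Ice volume = water volume × ρ_w/ρ_ice = 2.052×10^5 × 998.7/900 = 2.28×10^5 km³.

≈ 2.28×10^5 km³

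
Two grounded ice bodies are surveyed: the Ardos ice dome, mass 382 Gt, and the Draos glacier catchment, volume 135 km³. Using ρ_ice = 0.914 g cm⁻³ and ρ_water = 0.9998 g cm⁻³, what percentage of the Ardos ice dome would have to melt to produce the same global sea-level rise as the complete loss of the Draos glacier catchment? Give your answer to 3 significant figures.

Equal sea-level rise means equal mass of meltwater, i.e. equal mass of ice lost.
Ice mass of Draos: 1.234×10^14 kg; ice mass of Ardos: 3.820×10^14 kg.
Fraction required = 1.234×10^14 / 3.820×10^14 = 0.323 → 32.3 %.

≈ 32.3 %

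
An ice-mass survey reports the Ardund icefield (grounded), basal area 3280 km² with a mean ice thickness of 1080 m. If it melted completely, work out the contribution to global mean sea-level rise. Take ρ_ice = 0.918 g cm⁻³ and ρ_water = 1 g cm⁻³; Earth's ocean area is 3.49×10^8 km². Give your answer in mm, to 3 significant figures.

Ardund: ice volume = 3280 km² × 1080 m = 3542 km³; 3542 × (918/1000) = 3252 km³ of water.
Spread over 3.49×10^14 m² of ocean, Δh = 3.252×10^12 / 3.49×10^14 = 9.32×10^-3 m = 9.32 mm.

≈ 9.32 mm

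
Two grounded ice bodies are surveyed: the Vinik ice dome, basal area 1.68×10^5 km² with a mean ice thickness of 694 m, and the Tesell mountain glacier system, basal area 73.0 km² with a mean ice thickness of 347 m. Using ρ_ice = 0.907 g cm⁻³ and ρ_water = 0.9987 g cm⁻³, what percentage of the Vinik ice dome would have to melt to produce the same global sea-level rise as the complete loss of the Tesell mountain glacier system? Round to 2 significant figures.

≈ 0.022 %

Equal sea-level rise means equal mass of meltwater, i.e. equal mass of ice lost.
Ice mass of Tesell: 2.298×10^13 kg; ice mass of Vinik: 1.057×10^17 kg.
Fraction required = 2.298×10^13 / 1.057×10^17 = 2.17×10^-4 → 0.022 %.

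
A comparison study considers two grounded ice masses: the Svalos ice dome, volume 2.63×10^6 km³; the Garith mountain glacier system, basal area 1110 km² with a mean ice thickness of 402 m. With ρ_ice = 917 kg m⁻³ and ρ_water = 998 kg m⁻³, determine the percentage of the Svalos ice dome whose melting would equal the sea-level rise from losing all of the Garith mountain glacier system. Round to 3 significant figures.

≈ 0.0170 %

Equal sea-level rise means equal mass of meltwater, i.e. equal mass of ice lost.
Ice mass of Garith: 4.092×10^14 kg; ice mass of Svalos: 2.412×10^18 kg.
Fraction required = 4.092×10^14 / 2.412×10^18 = 1.70×10^-4 → 0.0170 %.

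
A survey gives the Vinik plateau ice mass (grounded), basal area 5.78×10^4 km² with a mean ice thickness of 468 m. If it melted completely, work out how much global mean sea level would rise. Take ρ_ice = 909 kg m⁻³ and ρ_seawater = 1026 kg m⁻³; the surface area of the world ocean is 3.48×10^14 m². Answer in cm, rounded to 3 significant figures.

≈ 6.89 cm

Vinik: ice volume = 5.78×10^4 km² × 468 m = 2.705×10^4 km³; 2.705×10^4 × (909/1026) = 2.397×10^4 km³ of water.
Spread over 3.48×10^14 m² of ocean, Δh = 2.397×10^13 / 3.48×10^14 = 0.0689 m = 6.89 cm.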